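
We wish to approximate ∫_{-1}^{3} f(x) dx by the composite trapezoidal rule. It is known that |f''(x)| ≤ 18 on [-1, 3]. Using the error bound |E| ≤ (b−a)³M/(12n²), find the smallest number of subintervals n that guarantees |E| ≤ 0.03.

57

Need 1152/(12n²) ≤ 0.03.
n² ≥ 1152/(12·0.03) = 3200 ⇒ n ≥ 56.5685, so the smallest n is 57.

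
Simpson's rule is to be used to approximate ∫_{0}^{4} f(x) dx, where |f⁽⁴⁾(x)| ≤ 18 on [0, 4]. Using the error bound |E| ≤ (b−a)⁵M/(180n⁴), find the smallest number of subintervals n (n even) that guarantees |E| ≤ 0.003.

Need 18432/(180n⁴) ≤ 0.003.
n⁴ ≥ 18432/(180·0.003) = 34133.3 ⇒ n ≥ 13.5924, so the smallest even n is 14. (n must be even for Simpson's rule.)

14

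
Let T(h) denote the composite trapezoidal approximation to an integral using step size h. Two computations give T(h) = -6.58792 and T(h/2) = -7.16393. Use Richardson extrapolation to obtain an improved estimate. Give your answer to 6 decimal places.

R = (4·T(h/2) − T(h)) / 3 = (4·(-7.16393) − (-6.58792))/3 = (-22.06780)/3 = -7.355933.

-7.355933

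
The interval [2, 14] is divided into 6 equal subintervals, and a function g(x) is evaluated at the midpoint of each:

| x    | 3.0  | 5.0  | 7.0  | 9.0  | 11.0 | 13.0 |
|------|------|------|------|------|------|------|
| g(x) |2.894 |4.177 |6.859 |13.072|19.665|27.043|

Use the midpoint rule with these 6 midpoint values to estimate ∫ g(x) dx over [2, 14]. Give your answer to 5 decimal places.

h = 2, n = 6.
h·[y(m₁) + y(m₂) + y(m₃) + y(m₄) + y(m₅) + y(m₆)] = 2·(73.710) = 147.42000.

147.42000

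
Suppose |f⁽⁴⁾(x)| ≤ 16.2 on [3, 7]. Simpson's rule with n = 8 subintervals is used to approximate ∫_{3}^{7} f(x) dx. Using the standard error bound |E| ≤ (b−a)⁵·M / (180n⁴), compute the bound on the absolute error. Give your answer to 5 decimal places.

|E| ≤ (4)⁵·16.2 / (180·8⁴) = 16588.8/737280 = 0.02250.

0.02250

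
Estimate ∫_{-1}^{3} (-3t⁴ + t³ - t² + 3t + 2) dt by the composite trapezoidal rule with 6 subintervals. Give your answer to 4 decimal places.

h = (3 − (-1))/6 = 0.666667.
Nodes t₀,…,t₆ = -1, -0.333333, 0.333333, 1, 1.666667, 2.333333, 3.
f(t) = -3t⁴ + t³ - t² + 3t + 2: f₀=-6, f₁=0.814815, f₂=2.888889, f₃=2, f₄=-14.296296, f₅=-72.666667, f₆=-214.
(h/2)·[f₀ + 2f₁ + 2f₂ + 2f₃ + 2f₄ + 2f₅ + f₆] = 0.333333·(-382.518519) = -127.5062.

-127.5062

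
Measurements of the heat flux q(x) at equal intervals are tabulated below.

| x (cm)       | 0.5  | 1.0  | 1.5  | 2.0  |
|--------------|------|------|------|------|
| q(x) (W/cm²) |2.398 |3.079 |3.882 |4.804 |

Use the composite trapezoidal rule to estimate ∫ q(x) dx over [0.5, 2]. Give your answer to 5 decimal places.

h = 0.5, n = 3.
(h/2)·[y₀ + 2y₁ + 2y₂ + y₃] = 0.25·(21.124) = 5.28100.

5.28100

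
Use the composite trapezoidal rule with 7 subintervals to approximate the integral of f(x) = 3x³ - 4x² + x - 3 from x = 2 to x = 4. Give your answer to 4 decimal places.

105.9592

h = (4 − 2)/7 = 0.285714.
Nodes x₀,…,x₇ = 2, 2.285714, 2.571429, 2.857143, 3.142857, 3.428571, 3.714286, 4.
f(x) = 3x³ - 4x² + x - 3: f₀=7, f₁=14.212828, f₂=24.131195, f₃=37.174927, f₄=53.763848, f₅=74.317784, f₆=99.256560, f₇=129.
(h/2)·[f₀ + 2f₁ + 2f₂ + 2f₃ + 2f₄ + 2f₅ + 2f₆ + f₇] = 0.142857·(741.714286) = 105.9592.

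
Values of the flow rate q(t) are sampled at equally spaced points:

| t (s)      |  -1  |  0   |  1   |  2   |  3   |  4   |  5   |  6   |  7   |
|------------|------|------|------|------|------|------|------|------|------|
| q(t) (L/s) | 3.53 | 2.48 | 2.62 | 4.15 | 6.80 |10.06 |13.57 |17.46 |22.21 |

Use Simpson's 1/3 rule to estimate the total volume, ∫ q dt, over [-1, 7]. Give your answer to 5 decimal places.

69.44000

h = 1, n = 8.
(h/3)·[y₀ + 4y₁ + 2y₂ + 4y₃ + 2y₄ + 4y₅ + 2y₆ + 4y₇ + y₈] = 0.333333·(208.32) = 69.44000.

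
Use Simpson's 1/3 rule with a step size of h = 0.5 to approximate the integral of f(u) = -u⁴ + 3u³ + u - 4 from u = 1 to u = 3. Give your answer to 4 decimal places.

h = (3 − 1)/4 = 0.5.
Nodes u₀,…,u₄ = 1, 1.5, 2, 2.5, 3.
f(u) = -u⁴ + 3u³ + u - 4: f₀=-1, f₁=2.5625, f₂=6, f₃=6.3125, f₄=-1.
(h/3)·[f₀ + 4f₁ + 2f₂ + 4f₃ + f₄] = 0.166667·(45.5) = 7.5833.

7.5833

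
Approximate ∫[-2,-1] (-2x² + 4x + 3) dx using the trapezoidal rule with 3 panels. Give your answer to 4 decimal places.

h = (-1 − (-2))/3 = 0.333333.
Nodes x₀,…,x₃ = -2, -1.666667, -1.333333, -1.
f(x) = -2x² + 4x + 3: f₀=-13, f₁=-9.222222, f₂=-5.888889, f₃=-3.
(h/2)·[f₀ + 2f₁ + 2f₂ + f₃] = 0.166667·(-46.222222) = -7.7037.

-7.7037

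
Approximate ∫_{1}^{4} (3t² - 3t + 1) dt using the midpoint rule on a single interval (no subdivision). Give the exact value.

36.75

M = (b−a)·f(2.5) = 3·(12.25) = 36.75.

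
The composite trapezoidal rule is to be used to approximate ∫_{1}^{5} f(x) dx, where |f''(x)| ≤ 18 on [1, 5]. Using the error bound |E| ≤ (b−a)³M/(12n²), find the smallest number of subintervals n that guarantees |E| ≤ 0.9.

Need 1152/(12n²) ≤ 0.9.
n² ≥ 1152/(12·0.9) = 106.667 ⇒ n ≥ 10.3280, so the smallest n is 11.

11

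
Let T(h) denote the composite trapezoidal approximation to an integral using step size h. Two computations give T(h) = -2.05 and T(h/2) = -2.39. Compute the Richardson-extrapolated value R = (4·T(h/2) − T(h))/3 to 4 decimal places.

-2.5033

R = (4·T(h/2) − T(h)) / 3 = (4·(-2.39) − (-2.05))/3 = (-7.51)/3 = -2.5033.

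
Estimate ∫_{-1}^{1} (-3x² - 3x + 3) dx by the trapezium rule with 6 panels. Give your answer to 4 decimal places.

3.8889

h = (1 − (-1))/6 = 0.333333.
Nodes x₀,…,x₆ = -1, -0.666667, -0.333333, 0, 0.333333, 0.666667, 1.
f(x) = -3x² - 3x + 3: f₀=3, f₁=3.666667, f₂=3.666667, f₃=3, f₄=1.666667, f₅=-0.333333, f₆=-3.
(h/2)·[f₀ + 2f₁ + 2f₂ + 2f₃ + 2f₄ + 2f₅ + f₆] = 0.166667·(23.333333) = 3.8889.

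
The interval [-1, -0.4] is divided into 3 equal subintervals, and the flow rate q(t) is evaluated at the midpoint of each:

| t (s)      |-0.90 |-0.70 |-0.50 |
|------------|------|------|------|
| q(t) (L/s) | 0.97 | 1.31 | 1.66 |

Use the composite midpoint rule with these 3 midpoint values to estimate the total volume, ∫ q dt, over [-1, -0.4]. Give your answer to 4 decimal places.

0.7880

h = 0.2, n = 3.
h·[y(m₁) + y(m₂) + y(m₃)] = 0.2·(3.94) = 0.7880.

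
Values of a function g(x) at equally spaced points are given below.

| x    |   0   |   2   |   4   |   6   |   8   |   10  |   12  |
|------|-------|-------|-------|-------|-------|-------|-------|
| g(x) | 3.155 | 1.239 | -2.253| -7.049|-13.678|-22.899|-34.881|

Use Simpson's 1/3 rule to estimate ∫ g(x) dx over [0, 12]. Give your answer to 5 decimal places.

-118.94933

h = 2, n = 6.
(h/3)·[y₀ + 4y₁ + 2y₂ + 4y₃ + 2y₄ + 4y₅ + y₆] = 0.666667·(-178.424) = -118.94933.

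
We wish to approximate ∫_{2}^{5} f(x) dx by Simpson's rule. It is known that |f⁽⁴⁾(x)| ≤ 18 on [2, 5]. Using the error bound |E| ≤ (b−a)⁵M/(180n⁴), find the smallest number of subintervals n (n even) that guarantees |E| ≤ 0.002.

12

Need 4374/(180n⁴) ≤ 0.002.
n⁴ ≥ 4374/(180·0.002) = 12150 ⇒ n ≥ 10.4989, so the smallest even n is 12. (n must be even for Simpson's rule.)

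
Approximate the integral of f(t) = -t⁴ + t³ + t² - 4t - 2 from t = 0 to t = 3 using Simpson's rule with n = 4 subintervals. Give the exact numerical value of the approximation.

-43.4765625

h = (3 − 0)/4 = 0.75.
Nodes t₀,…,t₄ = 0, 0.75, 1.5, 2.25, 3.
f(t) = -t⁴ + t³ + t² - 4t - 2: f₀=-2, f₁=-4.33203125, f₂=-7.4375, f₃=-20.17578125, f₄=-59.
(h/3)·[f₀ + 4f₁ + 2f₂ + 4f₃ + f₄] = 0.25·(-173.90625) = -43.4765625.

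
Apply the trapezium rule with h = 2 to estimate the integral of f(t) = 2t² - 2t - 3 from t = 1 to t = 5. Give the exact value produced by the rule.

52

h = (5 − 1)/2 = 2.
Nodes t₀,…,t₂ = 1, 3, 5.
f(t) = 2t² - 2t - 3: f₀=-3, f₁=9, f₂=37.
(h/2)·[f₀ + 2f₁ + f₂] = 1·(52) = 52.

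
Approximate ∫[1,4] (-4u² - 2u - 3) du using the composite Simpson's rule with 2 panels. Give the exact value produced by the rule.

-108

h = (4 − 1)/2 = 1.5.
Nodes u₀,…,u₂ = 1, 2.5, 4.
f(u) = -4u² - 2u - 3: f₀=-9, f₁=-33, f₂=-75.
(h/3)·[f₀ + 4f₁ + f₂] = 0.5·(-216) = -108.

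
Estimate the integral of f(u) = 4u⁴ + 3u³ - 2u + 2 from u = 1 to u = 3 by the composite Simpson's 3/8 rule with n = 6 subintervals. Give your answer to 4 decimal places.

249.6296

h = (3 − 1)/6 = 0.333333.
Nodes u₀,…,u₆ = 1, 1.333333, 1.666667, 2, 2.333333, 2.666667, 3.
f(u) = 4u⁴ + 3u³ - 2u + 2: f₀=7, f₁=19.086420, f₂=43.419753, f₃=86, f₄=154.012346, f₅=255.827160, f₆=401.
(3h/8)·[f₀ + 3f₁ + 3f₂ + 2f₃ + 3f₄ + 3f₅ + f₆] = 0.125·(1997.037037) = 249.6296.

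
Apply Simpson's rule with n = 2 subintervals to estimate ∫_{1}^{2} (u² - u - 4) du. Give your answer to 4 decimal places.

-3.1667

h = (2 − 1)/2 = 0.5.
Nodes u₀,…,u₂ = 1, 1.5, 2.
f(u) = u² - u - 4: f₀=-4, f₁=-3.25, f₂=-2.
(h/3)·[f₀ + 4f₁ + f₂] = 0.166667·(-19) = -3.1667.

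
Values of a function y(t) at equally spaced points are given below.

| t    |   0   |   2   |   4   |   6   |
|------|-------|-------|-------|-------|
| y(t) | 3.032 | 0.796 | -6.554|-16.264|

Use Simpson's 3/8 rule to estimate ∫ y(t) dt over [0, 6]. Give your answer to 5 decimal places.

-22.87950

h = 2, n = 3.
(3h/8)·[y₀ + 3y₁ + 3y₂ + y₃] = 0.75·(-30.506) = -22.87950.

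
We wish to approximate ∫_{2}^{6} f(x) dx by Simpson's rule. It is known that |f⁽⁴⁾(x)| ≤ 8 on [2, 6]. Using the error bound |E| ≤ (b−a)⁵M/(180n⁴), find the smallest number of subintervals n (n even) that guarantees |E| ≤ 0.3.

Need 8192/(180n⁴) ≤ 0.3.
n⁴ ≥ 8192/(180·0.3) = 151.704 ⇒ n ≥ 3.5095, so the smallest even n is 4. (n must be even for Simpson's rule.)

4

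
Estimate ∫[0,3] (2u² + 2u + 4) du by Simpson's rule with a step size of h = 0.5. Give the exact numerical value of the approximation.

39

h = (3 − 0)/6 = 0.5.
Nodes u₀,…,u₆ = 0, 0.5, 1, 1.5, 2, 2.5, 3.
f(u) = 2u² + 2u + 4: f₀=4, f₁=5.5, f₂=8, f₃=11.5, f₄=16, f₅=21.5, f₆=28.
(h/3)·[f₀ + 4f₁ + 2f₂ + 4f₃ + 2f₄ + 4f₅ + f₆] = 0.166667·(234) = 39.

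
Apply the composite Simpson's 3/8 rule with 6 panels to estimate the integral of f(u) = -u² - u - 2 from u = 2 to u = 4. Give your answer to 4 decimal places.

h = (4 − 2)/6 = 0.333333.
Nodes u₀,…,u₆ = 2, 2.333333, 2.666667, 3, 3.333333, 3.666667, 4.
f(u) = -u² - u - 2: f₀=-8, f₁=-9.777778, f₂=-11.777778, f₃=-14, f₄=-16.444444, f₅=-19.111111, f₆=-22.
(3h/8)·[f₀ + 3f₁ + 3f₂ + 2f₃ + 3f₄ + 3f₅ + f₆] = 0.125·(-229.333333) = -28.6667.

-28.6667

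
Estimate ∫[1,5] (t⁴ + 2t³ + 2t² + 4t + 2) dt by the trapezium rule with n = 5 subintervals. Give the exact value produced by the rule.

1110.39872

h = (5 − 1)/5 = 0.8.
Nodes t₀,…,t₅ = 1, 1.8, 2.6, 3.4, 4.2, 5.
f(t) = t⁴ + 2t³ + 2t² + 4t + 2: f₀=11, f₁=37.8416, f₂=106.7696, f₃=250.9616, f₄=513.4256, f₅=947.
(h/2)·[f₀ + 2f₁ + 2f₂ + 2f₃ + 2f₄ + f₅] = 0.4·(2775.9968) = 1110.39872.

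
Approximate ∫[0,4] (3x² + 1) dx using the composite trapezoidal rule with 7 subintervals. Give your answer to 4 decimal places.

68.6531

h = (4 − 0)/7 = 0.571429.
Nodes x₀,…,x₇ = 0, 0.571429, 1.142857, 1.714286, 2.285714, 2.857143, 3.428571, 4.
f(x) = 3x² + 1: f₀=1, f₁=1.979592, f₂=4.918367, f₃=9.816327, f₄=16.673469, f₅=25.489796, f₆=36.265306, f₇=49.
(h/2)·[f₀ + 2f₁ + 2f₂ + 2f₃ + 2f₄ + 2f₅ + 2f₆ + f₇] = 0.285714·(240.285714) = 68.6531.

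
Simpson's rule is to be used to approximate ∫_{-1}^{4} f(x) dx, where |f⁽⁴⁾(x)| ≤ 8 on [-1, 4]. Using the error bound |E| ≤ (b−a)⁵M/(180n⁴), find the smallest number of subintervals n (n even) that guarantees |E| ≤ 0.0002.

30

Need 25000/(180n⁴) ≤ 0.0002.
n⁴ ≥ 25000/(180·0.0002) = 694444 ⇒ n ≥ 28.8675, so the smallest even n is 30. (n must be even for Simpson's rule.)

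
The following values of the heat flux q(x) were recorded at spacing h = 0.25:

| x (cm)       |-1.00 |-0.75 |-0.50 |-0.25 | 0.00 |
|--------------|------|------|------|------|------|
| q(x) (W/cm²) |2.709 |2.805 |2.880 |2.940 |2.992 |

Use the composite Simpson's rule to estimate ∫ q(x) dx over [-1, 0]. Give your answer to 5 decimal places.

h = 0.25, n = 4.
(h/3)·[y₀ + 4y₁ + 2y₂ + 4y₃ + y₄] = 0.083333·(34.441) = 2.87008.

2.87008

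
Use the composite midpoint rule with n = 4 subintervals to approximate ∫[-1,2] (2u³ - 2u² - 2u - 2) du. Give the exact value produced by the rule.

-7.640625

h = (2 − (-1))/4 = 0.75.
Midpoints m₁,…,m₄ = -0.625, 0.125, 0.875, 1.625.
f(m₁)=-2.01953125, f(m₂)=-2.27734375, f(m₃)=-3.94140625, f(m₄)=-1.94921875.
h·[f(m₁) + f(m₂) + f(m₃) + f(m₄)] = 0.75·(-10.1875) = -7.640625.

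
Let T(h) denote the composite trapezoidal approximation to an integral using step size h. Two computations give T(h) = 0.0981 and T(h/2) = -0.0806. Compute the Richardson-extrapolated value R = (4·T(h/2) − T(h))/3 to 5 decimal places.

-0.14017

R = (4·T(h/2) − T(h)) / 3 = (4·(-0.0806) − 0.0981)/3 = (-0.4205)/3 = -0.14017.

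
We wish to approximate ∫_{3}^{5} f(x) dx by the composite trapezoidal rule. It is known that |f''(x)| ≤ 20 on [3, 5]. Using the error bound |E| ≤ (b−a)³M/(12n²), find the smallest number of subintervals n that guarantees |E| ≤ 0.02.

26

Need 160/(12n²) ≤ 0.02.
n² ≥ 160/(12·0.02) = 666.667 ⇒ n ≥ 25.8199, so the smallest n is 26.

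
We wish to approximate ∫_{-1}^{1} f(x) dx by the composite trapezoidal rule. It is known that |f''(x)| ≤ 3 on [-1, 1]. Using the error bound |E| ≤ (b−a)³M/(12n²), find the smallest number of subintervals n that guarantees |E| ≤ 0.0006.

Need 24/(12n²) ≤ 0.0006.
n² ≥ 24/(12·0.0006) = 3333.33 ⇒ n ≥ 57.7350, so the smallest n is 58.

58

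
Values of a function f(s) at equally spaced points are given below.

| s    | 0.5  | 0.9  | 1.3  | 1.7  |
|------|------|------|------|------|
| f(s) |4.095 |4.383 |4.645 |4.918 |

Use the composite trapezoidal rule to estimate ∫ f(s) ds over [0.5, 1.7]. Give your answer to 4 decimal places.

h = 0.4, n = 3.
(h/2)·[y₀ + 2y₁ + 2y₂ + y₃] = 0.2·(27.069) = 5.4138.

5.4138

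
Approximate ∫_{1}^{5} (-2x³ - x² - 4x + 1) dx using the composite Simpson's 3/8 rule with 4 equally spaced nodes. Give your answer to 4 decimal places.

-397.3333

h = (5 − 1)/3 = 1.333333.
Nodes x₀,…,x₃ = 1, 2.333333, 3.666667, 5.
f(x) = -2x³ - x² - 4x + 1: f₀=-6, f₁=-39.185185, f₂=-125.703704, f₃=-294.
(3h/8)·[f₀ + 3f₁ + 3f₂ + f₃] = 0.5·(-794.666667) = -397.3333.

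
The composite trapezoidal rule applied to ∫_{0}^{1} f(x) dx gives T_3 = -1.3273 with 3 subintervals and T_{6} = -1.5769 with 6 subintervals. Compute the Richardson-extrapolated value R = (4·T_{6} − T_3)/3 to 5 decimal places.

-1.66010

R = (4·T_{6} − T_3) / 3 = (4·(-1.5769) − (-1.3273))/3 = (-4.9803)/3 = -1.66010.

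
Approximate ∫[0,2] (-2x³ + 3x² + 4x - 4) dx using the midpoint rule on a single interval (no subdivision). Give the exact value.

2

M = (b−a)·f(1) = 2·(1) = 2.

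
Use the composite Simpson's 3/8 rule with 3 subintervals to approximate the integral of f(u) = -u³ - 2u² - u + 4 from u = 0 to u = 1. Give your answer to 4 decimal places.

2.5833

h = (1 − 0)/3 = 0.333333.
Nodes u₀,…,u₃ = 0, 0.333333, 0.666667, 1.
f(u) = -u³ - 2u² - u + 4: f₀=4, f₁=3.407407, f₂=2.148148, f₃=0.
(3h/8)·[f₀ + 3f₁ + 3f₂ + f₃] = 0.125·(20.666667) = 2.5833.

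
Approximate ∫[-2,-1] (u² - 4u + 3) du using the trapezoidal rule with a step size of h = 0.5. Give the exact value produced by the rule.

11.375

h = (-1 − (-2))/2 = 0.5.
Nodes u₀,…,u₂ = -2, -1.5, -1.
f(u) = u² - 4u + 3: f₀=15, f₁=11.25, f₂=8.
(h/2)·[f₀ + 2f₁ + f₂] = 0.25·(45.5) = 11.375.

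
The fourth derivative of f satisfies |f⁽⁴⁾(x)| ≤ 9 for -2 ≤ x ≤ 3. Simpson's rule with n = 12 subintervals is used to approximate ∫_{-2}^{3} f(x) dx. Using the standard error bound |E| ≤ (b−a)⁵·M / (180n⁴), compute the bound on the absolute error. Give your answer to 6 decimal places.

|E| ≤ (5)⁵·9 / (180·12⁴) = 28125/3732480 = 0.007535.

0.007535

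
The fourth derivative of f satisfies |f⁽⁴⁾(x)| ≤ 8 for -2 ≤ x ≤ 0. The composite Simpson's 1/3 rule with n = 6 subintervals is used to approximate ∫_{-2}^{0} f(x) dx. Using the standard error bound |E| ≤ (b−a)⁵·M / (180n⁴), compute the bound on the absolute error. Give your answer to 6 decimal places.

0.001097

|E| ≤ (2)⁵·8 / (180·6⁴) = 256/233280 = 0.001097.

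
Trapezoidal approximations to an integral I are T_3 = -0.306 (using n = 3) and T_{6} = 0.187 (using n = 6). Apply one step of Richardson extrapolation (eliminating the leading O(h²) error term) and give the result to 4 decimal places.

R = (4·T_{6} − T_3) / 3 = (4·0.187 − (-0.306))/3 = (1.054)/3 = 0.3513.

0.3513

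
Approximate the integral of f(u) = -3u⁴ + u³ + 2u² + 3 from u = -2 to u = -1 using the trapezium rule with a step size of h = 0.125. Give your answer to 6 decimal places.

-14.799194

h = (-1 − (-2))/8 = 0.125.
Nodes u₀,…,u₈ = -2, -1.875, -1.75, -1.625, -1.5, -1.375, -1.25, -1.125, -1.
f(u) = -3u⁴ + u³ + 2u² + 3: f₀=-45, f₁=-33.639404296875, f₂=-24.37109375, f₃=-16.928466796875, f₄=-11.0625, f₅=-6.541748046875, f₆=-3.15234375, f₇=-0.697998046875, f₈=1.
(h/2)·[f₀ + 2f₁ + 2f₂ + 2f₃ + 2f₄ + 2f₅ + 2f₆ + 2f₇ + f₈] = 0.0625·(-236.787109375) = -14.799194.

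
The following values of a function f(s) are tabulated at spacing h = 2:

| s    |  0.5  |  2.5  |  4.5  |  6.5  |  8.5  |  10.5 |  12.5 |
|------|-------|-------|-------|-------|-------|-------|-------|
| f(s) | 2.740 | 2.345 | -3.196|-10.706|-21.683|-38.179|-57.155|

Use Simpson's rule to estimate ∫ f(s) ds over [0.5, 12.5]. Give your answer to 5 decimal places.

h = 2, n = 6.
(h/3)·[y₀ + 4y₁ + 2y₂ + 4y₃ + 2y₄ + 4y₅ + y₆] = 0.666667·(-290.333) = -193.55533.

-193.55533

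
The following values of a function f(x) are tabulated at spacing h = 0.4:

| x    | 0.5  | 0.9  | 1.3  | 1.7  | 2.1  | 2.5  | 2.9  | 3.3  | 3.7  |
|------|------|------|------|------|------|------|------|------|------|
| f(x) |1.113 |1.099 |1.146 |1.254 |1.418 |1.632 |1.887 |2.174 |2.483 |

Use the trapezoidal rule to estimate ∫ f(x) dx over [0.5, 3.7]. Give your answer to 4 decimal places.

4.9632

h = 0.4, n = 8.
(h/2)·[y₀ + 2y₁ + 2y₂ + 2y₃ + 2y₄ + 2y₅ + 2y₆ + 2y₇ + y₈] = 0.2·(24.816) = 4.9632.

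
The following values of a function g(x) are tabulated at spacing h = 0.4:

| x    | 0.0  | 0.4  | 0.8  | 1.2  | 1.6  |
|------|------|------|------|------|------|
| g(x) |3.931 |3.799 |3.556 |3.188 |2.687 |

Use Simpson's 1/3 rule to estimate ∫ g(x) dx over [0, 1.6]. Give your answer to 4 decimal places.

h = 0.4, n = 4.
(h/3)·[y₀ + 4y₁ + 2y₂ + 4y₃ + y₄] = 0.133333·(41.678) = 5.5571.

5.5571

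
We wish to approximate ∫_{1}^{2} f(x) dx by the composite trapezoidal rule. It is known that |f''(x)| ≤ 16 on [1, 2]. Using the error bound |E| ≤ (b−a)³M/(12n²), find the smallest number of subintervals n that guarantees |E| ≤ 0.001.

Need 16/(12n²) ≤ 0.001.
n² ≥ 16/(12·0.001) = 1333.33 ⇒ n ≥ 36.5148, so the smallest n is 37.

37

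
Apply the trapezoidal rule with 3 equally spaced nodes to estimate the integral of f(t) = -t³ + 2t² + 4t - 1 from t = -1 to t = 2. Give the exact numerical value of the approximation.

5.8125

h = (2 − (-1))/2 = 1.5.
Nodes t₀,…,t₂ = -1, 0.5, 2.
f(t) = -t³ + 2t² + 4t - 1: f₀=-2, f₁=1.375, f₂=7.
(h/2)·[f₀ + 2f₁ + f₂] = 0.75·(7.75) = 5.8125.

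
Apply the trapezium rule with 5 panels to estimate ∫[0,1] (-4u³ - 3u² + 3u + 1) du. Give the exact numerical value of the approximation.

0.44

h = (1 − 0)/5 = 0.2.
Nodes u₀,…,u₅ = 0, 0.2, 0.4, 0.6, 0.8, 1.
f(u) = -4u³ - 3u² + 3u + 1: f₀=1, f₁=1.448, f₂=1.464, f₃=0.856, f₄=-0.568, f₅=-3.
(h/2)·[f₀ + 2f₁ + 2f₂ + 2f₃ + 2f₄ + f₅] = 0.1·(4.4) = 0.44.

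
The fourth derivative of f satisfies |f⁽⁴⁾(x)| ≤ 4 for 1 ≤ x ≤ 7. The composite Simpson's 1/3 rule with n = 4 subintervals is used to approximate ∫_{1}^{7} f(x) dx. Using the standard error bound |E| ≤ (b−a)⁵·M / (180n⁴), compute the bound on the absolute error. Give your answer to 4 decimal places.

|E| ≤ (6)⁵·4 / (180·4⁴) = 31104/46080 = 0.6750.

0.6750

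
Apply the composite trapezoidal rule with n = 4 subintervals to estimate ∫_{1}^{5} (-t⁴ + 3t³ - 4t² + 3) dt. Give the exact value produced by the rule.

h = (5 − 1)/4 = 1.
Nodes t₀,…,t₄ = 1, 2, 3, 4, 5.
f(t) = -t⁴ + 3t³ - 4t² + 3: f₀=1, f₁=-5, f₂=-33, f₃=-125, f₄=-347.
(h/2)·[f₀ + 2f₁ + 2f₂ + 2f₃ + f₄] = 0.5·(-672) = -336.

-336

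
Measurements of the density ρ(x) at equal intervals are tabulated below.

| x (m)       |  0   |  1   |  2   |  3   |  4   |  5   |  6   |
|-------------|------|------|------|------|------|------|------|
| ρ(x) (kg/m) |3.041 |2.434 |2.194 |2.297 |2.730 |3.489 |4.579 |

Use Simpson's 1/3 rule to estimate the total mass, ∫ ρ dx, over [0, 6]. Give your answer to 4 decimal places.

16.7827

h = 1, n = 6.
(h/3)·[y₀ + 4y₁ + 2y₂ + 4y₃ + 2y₄ + 4y₅ + y₆] = 0.333333·(50.348) = 16.7827.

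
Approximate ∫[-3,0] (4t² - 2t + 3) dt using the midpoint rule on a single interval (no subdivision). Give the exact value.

45

M = (b−a)·f(-1.5) = 3·(15) = 45.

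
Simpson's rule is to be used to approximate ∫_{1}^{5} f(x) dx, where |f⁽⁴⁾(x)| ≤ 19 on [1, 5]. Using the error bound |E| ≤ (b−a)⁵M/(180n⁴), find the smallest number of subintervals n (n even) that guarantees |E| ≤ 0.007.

12

Need 19456/(180n⁴) ≤ 0.007.
n⁴ ≥ 19456/(180·0.007) = 15441.3 ⇒ n ≥ 11.1473, so the smallest even n is 12. (n must be even for Simpson's rule.)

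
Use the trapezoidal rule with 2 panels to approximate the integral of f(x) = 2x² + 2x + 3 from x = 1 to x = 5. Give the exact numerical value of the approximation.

h = (5 − 1)/2 = 2.
Nodes x₀,…,x₂ = 1, 3, 5.
f(x) = 2x² + 2x + 3: f₀=7, f₁=27, f₂=63.
(h/2)·[f₀ + 2f₁ + f₂] = 1·(124) = 124.

124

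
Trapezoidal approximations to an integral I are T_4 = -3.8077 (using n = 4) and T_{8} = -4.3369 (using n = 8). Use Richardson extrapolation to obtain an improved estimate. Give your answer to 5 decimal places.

R = (4·T_{8} − T_4) / 3 = (4·(-4.3369) − (-3.8077))/3 = (-13.5399)/3 = -4.51330.

-4.51330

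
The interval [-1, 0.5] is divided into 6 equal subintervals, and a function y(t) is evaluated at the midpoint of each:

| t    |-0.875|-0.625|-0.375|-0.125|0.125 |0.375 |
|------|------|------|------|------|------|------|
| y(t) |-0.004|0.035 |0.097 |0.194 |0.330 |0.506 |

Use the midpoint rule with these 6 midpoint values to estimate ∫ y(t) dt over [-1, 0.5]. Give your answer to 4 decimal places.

0.2895

h = 0.25, n = 6.
h·[y(m₁) + y(m₂) + y(m₃) + y(m₄) + y(m₅) + y(m₆)] = 0.25·(1.158) = 0.2895.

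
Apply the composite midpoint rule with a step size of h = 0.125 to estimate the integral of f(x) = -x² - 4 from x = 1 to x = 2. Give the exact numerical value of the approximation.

h = (2 − 1)/8 = 0.125.
Midpoints m₁,…,m₈ = 1.0625, 1.1875, 1.3125, 1.4375, 1.5625, 1.6875, 1.8125, 1.9375.
f(m₁)=-5.12890625, f(m₂)=-5.41015625, f(m₃)=-5.72265625, f(m₄)=-6.06640625, f(m₅)=-6.44140625, f(m₆)=-6.84765625, f(m₇)=-7.28515625, f(m₈)=-7.75390625.
h·[f(m₁) + f(m₂) + f(m₃) + f(m₄) + f(m₅) + f(m₆) + f(m₇) + f(m₈)] = 0.125·(-50.65625) = -6.33203125.

-6.33203125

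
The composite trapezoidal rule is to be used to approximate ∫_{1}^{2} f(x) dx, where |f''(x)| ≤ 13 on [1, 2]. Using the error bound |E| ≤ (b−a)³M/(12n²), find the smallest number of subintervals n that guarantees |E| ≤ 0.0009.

35

Need 13/(12n²) ≤ 0.0009.
n² ≥ 13/(12·0.0009) = 1203.7 ⇒ n ≥ 34.6944, so the smallest n is 35.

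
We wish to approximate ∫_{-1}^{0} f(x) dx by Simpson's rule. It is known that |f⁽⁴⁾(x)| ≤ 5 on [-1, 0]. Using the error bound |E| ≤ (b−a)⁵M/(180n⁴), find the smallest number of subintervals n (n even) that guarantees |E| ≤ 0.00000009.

24

Need 5/(180n⁴) ≤ 0.00000009.
n⁴ ≥ 5/(180·0.00000009) = 308642 ⇒ n ≥ 23.5702, so the smallest even n is 24. (n must be even for Simpson's rule.)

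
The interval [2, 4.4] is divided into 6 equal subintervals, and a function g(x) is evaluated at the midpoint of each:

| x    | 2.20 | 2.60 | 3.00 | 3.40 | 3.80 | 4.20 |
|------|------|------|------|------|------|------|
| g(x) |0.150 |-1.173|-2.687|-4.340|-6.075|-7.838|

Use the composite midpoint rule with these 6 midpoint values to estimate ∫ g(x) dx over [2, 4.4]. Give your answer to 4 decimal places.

-8.7852

h = 0.4, n = 6.
h·[y(m₁) + y(m₂) + y(m₃) + y(m₄) + y(m₅) + y(m₆)] = 0.4·(-21.963) = -8.7852.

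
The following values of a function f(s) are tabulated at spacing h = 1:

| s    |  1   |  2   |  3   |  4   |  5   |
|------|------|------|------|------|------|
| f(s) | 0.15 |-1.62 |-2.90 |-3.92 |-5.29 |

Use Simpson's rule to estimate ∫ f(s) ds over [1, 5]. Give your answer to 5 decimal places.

h = 1, n = 4.
(h/3)·[y₀ + 4y₁ + 2y₂ + 4y₃ + y₄] = 0.333333·(-33.10) = -11.03333.

-11.03333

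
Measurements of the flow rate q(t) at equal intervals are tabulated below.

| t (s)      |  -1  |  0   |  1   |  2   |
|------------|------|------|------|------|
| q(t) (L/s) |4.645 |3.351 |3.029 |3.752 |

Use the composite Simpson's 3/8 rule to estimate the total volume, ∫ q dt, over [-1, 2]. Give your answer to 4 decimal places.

h = 1, n = 3.
(3h/8)·[y₀ + 3y₁ + 3y₂ + y₃] = 0.375·(27.537) = 10.3264.

10.3264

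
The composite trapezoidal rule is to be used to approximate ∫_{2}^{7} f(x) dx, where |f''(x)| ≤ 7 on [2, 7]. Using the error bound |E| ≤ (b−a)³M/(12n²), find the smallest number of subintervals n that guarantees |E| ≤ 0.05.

39

Need 875/(12n²) ≤ 0.05.
n² ≥ 875/(12·0.05) = 1458.33 ⇒ n ≥ 38.1881, so the smallest n is 39.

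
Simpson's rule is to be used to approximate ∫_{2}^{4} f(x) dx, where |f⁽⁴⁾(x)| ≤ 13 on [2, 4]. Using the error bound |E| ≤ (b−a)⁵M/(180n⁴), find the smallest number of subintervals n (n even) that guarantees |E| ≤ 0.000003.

30

Need 416/(180n⁴) ≤ 0.000003.
n⁴ ≥ 416/(180·0.000003) = 770370 ⇒ n ≥ 29.6261, so the smallest even n is 30. (n must be even for Simpson's rule.)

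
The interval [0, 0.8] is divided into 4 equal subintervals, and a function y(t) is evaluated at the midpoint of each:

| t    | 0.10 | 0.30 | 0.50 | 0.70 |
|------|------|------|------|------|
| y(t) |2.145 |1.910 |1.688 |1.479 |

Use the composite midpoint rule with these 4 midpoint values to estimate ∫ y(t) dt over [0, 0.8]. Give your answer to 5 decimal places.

h = 0.2, n = 4.
h·[y(m₁) + y(m₂) + y(m₃) + y(m₄)] = 0.2·(7.222) = 1.44440.

1.44440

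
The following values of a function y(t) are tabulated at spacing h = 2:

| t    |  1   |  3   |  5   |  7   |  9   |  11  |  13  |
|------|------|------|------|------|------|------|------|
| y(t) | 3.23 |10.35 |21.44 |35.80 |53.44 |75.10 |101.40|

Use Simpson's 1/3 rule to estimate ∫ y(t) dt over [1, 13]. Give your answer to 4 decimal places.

h = 2, n = 6.
(h/3)·[y₀ + 4y₁ + 2y₂ + 4y₃ + 2y₄ + 4y₅ + y₆] = 0.666667·(739.39) = 492.9267.

492.9267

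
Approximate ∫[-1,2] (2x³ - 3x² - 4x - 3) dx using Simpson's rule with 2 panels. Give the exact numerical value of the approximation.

h = (2 − (-1))/2 = 1.5.
Nodes x₀,…,x₂ = -1, 0.5, 2.
f(x) = 2x³ - 3x² - 4x - 3: f₀=-4, f₁=-5.5, f₂=-7.
(h/3)·[f₀ + 4f₁ + f₂] = 0.5·(-33) = -16.5.

-16.5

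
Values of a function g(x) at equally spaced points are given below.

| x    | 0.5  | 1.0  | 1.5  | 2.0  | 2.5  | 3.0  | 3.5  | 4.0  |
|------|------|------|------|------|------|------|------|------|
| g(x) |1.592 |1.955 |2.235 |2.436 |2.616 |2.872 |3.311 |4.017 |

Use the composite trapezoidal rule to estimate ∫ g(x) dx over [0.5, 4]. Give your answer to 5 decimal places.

h = 0.5, n = 7.
(h/2)·[y₀ + 2y₁ + 2y₂ + 2y₃ + 2y₄ + 2y₅ + 2y₆ + y₇] = 0.25·(36.459) = 9.11475.

9.11475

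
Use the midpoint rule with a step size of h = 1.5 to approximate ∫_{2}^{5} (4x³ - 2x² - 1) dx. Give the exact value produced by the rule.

505.5

h = (5 − 2)/2 = 1.5.
Midpoints m₁,…,m₂ = 2.75, 4.25.
f(m₁)=67.0625, f(m₂)=269.9375.
h·[f(m₁) + f(m₂)] = 1.5·(337) = 505.5.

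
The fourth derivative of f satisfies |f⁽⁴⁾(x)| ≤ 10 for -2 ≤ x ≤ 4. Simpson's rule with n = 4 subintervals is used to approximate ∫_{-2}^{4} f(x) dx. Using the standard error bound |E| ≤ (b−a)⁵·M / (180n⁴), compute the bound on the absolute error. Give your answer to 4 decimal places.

|E| ≤ (6)⁵·10 / (180·4⁴) = 77760/46080 = 1.6875.

1.6875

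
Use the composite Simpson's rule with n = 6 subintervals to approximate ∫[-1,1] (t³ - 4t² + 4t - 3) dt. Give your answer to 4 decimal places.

-8.6667

h = (1 − (-1))/6 = 0.333333.
Nodes t₀,…,t₆ = -1, -0.666667, -0.333333, 0, 0.333333, 0.666667, 1.
f(t) = t³ - 4t² + 4t - 3: f₀=-12, f₁=-7.740741, f₂=-4.814815, f₃=-3, f₄=-2.074074, f₅=-1.814815, f₆=-2.
(h/3)·[f₀ + 4f₁ + 2f₂ + 4f₃ + 2f₄ + 4f₅ + f₆] = 0.111111·(-78) = -8.6667.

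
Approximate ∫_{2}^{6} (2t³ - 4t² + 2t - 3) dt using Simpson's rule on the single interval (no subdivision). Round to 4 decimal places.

382.6667

S = (b−a)/6 · [f(2) + 4f(4) + f(6)] = 0.666667·[1 + 4·69 + 297] = 382.6667.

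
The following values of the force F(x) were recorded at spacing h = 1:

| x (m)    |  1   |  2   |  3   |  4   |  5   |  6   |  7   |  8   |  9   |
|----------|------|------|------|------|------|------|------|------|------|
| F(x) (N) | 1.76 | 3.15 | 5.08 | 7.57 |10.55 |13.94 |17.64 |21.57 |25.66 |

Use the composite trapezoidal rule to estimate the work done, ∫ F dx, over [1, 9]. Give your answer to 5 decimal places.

93.21000

h = 1, n = 8.
(h/2)·[y₀ + 2y₁ + 2y₂ + 2y₃ + 2y₄ + 2y₅ + 2y₆ + 2y₇ + y₈] = 0.5·(186.42) = 93.21000.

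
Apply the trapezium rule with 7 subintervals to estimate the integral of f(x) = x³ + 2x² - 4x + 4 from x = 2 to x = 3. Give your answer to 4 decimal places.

h = (3 − 2)/7 = 0.142857.
Nodes x₀,…,x₇ = 2, 2.142857, 2.285714, 2.428571, 2.571429, 2.714286, 2.857143, 3.
f(x) = x³ + 2x² - 4x + 4: f₀=12, f₁=14.451895, f₂=17.247813, f₃=20.405248, f₄=23.941691, f₅=27.874636, f₆=32.221574, f₇=37.
(h/2)·[f₀ + 2f₁ + 2f₂ + 2f₃ + 2f₄ + 2f₅ + 2f₆ + f₇] = 0.071429·(321.285714) = 22.9490.

22.9490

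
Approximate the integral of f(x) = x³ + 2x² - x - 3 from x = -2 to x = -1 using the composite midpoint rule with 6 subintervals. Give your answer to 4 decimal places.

h = (-1 − (-2))/6 = 0.166667.
Midpoints m₁,…,m₆ = -1.916667, -1.75, -1.583333, -1.416667, -1.25, -1.083333.
f(m₁)=-0.777199, f(m₂)=-0.484375, f(m₃)=-0.372106, f(m₄)=-0.412616, f(m₅)=-0.578125, f(m₆)=-0.840856.
h·[f(m₁) + f(m₂) + f(m₃) + f(m₄) + f(m₅) + f(m₆)] = 0.166667·(-3.465278) = -0.5775.

-0.5775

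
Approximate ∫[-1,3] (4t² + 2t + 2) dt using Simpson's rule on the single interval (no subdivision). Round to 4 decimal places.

53.3333

S = (b−a)/6 · [f(-1) + 4f(1) + f(3)] = 0.666667·[4 + 4·8 + 44] = 53.3333.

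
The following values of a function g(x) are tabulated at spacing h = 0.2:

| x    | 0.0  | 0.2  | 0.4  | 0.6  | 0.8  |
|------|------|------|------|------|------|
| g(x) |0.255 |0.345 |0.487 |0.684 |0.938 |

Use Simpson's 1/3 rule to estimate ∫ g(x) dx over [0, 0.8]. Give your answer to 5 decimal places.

h = 0.2, n = 4.
(h/3)·[y₀ + 4y₁ + 2y₂ + 4y₃ + y₄] = 0.066667·(6.283) = 0.41887.

0.41887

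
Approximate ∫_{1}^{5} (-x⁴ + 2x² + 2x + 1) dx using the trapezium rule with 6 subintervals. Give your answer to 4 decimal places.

-531.8848

h = (5 − 1)/6 = 0.666667.
Nodes x₀,…,x₆ = 1, 1.666667, 2.333333, 3, 3.666667, 4.333333, 5.
f(x) = -x⁴ + 2x² + 2x + 1: f₀=4, f₁=2.172840, f₂=-13.086420, f₃=-56, f₄=-145.530864, f₅=-305.382716, f₆=-564.
(h/2)·[f₀ + 2f₁ + 2f₂ + 2f₃ + 2f₄ + 2f₅ + f₆] = 0.333333·(-1595.654321) = -531.8848.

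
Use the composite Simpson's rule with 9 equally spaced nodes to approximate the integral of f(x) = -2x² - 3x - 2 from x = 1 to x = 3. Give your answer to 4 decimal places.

h = (3 − 1)/8 = 0.25.
Nodes x₀,…,x₈ = 1, 1.25, 1.5, 1.75, 2, 2.25, 2.5, 2.75, 3.
f(x) = -2x² - 3x - 2: f₀=-7, f₁=-8.875, f₂=-11, f₃=-13.375, f₄=-16, f₅=-18.875, f₆=-22, f₇=-25.375, f₈=-29.
(h/3)·[f₀ + 4f₁ + 2f₂ + 4f₃ + 2f₄ + 4f₅ + 2f₆ + 4f₇ + f₈] = 0.083333·(-400) = -33.3333.

-33.3333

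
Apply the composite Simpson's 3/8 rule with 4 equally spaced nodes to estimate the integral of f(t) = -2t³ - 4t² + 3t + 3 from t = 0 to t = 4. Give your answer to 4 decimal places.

-177.3333

h = (4 − 0)/3 = 1.333333.
Nodes t₀,…,t₃ = 0, 1.333333, 2.666667, 4.
f(t) = -2t³ - 4t² + 3t + 3: f₀=3, f₁=-4.851852, f₂=-55.370370, f₃=-177.
(3h/8)·[f₀ + 3f₁ + 3f₂ + f₃] = 0.5·(-354.666667) = -177.3333.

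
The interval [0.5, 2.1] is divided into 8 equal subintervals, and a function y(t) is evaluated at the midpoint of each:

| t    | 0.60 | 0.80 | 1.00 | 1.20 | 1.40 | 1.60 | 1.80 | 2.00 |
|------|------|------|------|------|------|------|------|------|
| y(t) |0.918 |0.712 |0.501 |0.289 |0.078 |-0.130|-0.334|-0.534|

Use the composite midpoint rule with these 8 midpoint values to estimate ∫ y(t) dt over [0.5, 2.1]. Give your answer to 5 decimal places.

0.30000

h = 0.2, n = 8.
h·[y(m₁) + y(m₂) + y(m₃) + y(m₄) + y(m₅) + y(m₆) + y(m₇) + y(m₈)] = 0.2·(1.500) = 0.30000.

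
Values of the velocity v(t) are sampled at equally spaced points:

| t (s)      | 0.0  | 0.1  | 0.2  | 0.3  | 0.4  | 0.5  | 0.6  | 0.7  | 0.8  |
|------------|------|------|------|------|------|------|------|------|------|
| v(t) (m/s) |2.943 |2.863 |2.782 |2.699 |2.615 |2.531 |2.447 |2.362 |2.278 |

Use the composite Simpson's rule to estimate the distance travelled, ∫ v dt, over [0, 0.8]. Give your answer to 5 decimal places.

2.09097

h = 0.1, n = 8.
(h/3)·[y₀ + 4y₁ + 2y₂ + 4y₃ + 2y₄ + 4y₅ + 2y₆ + 4y₇ + y₈] = 0.033333·(62.729) = 2.09097.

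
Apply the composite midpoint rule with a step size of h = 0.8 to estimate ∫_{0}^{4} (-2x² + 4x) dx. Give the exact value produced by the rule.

-10.24

h = (4 − 0)/5 = 0.8.
Midpoints m₁,…,m₅ = 0.4, 1.2, 2, 2.8, 3.6.
f(m₁)=1.28, f(m₂)=1.92, f(m₃)=0, f(m₄)=-4.48, f(m₅)=-11.52.
h·[f(m₁) + f(m₂) + f(m₃) + f(m₄) + f(m₅)] = 0.8·(-12.8) = -10.24.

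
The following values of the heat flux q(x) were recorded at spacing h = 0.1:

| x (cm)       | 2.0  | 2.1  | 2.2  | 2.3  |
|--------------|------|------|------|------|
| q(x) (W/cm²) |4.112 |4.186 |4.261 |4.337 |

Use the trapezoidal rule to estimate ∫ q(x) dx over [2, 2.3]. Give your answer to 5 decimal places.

h = 0.1, n = 3.
(h/2)·[y₀ + 2y₁ + 2y₂ + y₃] = 0.05·(25.343) = 1.26715.

1.26715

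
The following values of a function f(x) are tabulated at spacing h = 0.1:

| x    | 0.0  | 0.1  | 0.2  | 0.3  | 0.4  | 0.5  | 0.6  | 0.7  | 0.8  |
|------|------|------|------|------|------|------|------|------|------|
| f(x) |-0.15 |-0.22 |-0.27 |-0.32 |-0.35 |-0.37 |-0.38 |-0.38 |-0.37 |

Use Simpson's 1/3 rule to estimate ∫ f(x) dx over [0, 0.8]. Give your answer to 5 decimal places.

-0.25600

h = 0.1, n = 8.
(h/3)·[y₀ + 4y₁ + 2y₂ + 4y₃ + 2y₄ + 4y₅ + 2y₆ + 4y₇ + y₈] = 0.033333·(-7.68) = -0.25600.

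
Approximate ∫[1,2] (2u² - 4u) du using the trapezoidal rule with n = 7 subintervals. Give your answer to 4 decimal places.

-1.3265

h = (2 − 1)/7 = 0.142857.
Nodes u₀,…,u₇ = 1, 1.142857, 1.285714, 1.428571, 1.571429, 1.714286, 1.857143, 2.
f(u) = 2u² - 4u: f₀=-2, f₁=-1.959184, f₂=-1.836735, f₃=-1.632653, f₄=-1.346939, f₅=-0.979592, f₆=-0.530612, f₇=0.
(h/2)·[f₀ + 2f₁ + 2f₂ + 2f₃ + 2f₄ + 2f₅ + 2f₆ + f₇] = 0.071429·(-18.571429) = -1.3265.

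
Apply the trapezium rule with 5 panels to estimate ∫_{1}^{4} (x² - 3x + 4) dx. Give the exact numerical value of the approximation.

h = (4 − 1)/5 = 0.6.
Nodes x₀,…,x₅ = 1, 1.6, 2.2, 2.8, 3.4, 4.
f(x) = x² - 3x + 4: f₀=2, f₁=1.76, f₂=2.24, f₃=3.44, f₄=5.36, f₅=8.
(h/2)·[f₀ + 2f₁ + 2f₂ + 2f₃ + 2f₄ + f₅] = 0.3·(35.6) = 10.68.

10.68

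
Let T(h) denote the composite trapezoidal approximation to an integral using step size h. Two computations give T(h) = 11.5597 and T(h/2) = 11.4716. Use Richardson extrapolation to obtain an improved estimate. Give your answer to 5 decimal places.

11.44223

R = (4·T(h/2) − T(h)) / 3 = (4·11.4716 − 11.5597)/3 = (34.3267)/3 = 11.44223.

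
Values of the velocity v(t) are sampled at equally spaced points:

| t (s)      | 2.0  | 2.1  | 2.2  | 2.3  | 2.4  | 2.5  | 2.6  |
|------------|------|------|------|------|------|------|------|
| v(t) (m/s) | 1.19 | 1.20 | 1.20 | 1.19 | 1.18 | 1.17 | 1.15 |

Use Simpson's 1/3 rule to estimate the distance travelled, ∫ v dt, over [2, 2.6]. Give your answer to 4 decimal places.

0.7113

h = 0.1, n = 6.
(h/3)·[y₀ + 4y₁ + 2y₂ + 4y₃ + 2y₄ + 4y₅ + y₆] = 0.033333·(21.34) = 0.7113.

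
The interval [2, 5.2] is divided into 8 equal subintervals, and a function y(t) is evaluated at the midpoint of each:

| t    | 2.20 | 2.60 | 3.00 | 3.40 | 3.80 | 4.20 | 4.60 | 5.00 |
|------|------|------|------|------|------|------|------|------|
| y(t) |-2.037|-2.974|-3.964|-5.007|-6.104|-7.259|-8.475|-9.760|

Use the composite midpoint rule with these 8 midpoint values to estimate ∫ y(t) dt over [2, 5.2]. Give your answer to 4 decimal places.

-18.2320

h = 0.4, n = 8.
h·[y(m₁) + y(m₂) + y(m₃) + y(m₄) + y(m₅) + y(m₆) + y(m₇) + y(m₈)] = 0.4·(-45.580) = -18.2320.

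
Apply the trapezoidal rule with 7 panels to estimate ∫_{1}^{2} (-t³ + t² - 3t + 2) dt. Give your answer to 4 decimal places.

h = (2 − 1)/7 = 0.142857.
Nodes t₀,…,t₇ = 1, 1.142857, 1.285714, 1.428571, 1.571429, 1.714286, 1.857143, 2.
f(t) = -t³ + t² - 3t + 2: f₀=-1, f₁=-1.615160, f₂=-2.329446, f₃=-3.160350, f₄=-4.125364, f₅=-5.241983, f₆=-6.527697, f₇=-8.
(h/2)·[f₀ + 2f₁ + 2f₂ + 2f₃ + 2f₄ + 2f₅ + 2f₆ + f₇] = 0.071429·(-55) = -3.9286.

-3.9286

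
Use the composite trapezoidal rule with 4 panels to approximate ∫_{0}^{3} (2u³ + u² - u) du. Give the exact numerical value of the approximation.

47.8125

h = (3 − 0)/4 = 0.75.
Nodes u₀,…,u₄ = 0, 0.75, 1.5, 2.25, 3.
f(u) = 2u³ + u² - u: f₀=0, f₁=0.65625, f₂=7.5, f₃=25.59375, f₄=60.
(h/2)·[f₀ + 2f₁ + 2f₂ + 2f₃ + f₄] = 0.375·(127.5) = 47.8125.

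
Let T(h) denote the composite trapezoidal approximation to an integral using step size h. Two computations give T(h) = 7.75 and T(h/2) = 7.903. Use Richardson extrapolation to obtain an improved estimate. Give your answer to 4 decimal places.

R = (4·T(h/2) − T(h)) / 3 = (4·7.903 − 7.75)/3 = (23.862)/3 = 7.9540.

7.9540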